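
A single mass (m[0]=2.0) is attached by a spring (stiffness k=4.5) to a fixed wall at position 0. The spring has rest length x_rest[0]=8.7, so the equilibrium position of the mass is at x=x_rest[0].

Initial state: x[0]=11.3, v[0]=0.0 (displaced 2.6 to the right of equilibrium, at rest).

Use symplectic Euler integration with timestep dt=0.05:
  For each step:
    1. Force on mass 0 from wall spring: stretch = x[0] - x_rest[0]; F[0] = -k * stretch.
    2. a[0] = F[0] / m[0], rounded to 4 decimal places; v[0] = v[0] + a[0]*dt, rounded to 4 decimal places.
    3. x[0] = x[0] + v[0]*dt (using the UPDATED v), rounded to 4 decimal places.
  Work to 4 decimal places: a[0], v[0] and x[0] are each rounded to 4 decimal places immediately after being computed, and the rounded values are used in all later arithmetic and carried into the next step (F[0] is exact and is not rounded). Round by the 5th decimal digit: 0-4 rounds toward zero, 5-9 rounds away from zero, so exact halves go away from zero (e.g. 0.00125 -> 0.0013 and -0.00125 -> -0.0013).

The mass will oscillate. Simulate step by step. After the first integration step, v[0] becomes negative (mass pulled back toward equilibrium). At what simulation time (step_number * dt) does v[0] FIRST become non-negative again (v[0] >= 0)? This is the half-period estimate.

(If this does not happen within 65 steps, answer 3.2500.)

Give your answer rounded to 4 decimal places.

Answer: 2.1000

Derivation:
Step 0: x=[11.3000] v=[0.0000]
Step 1: x=[11.2854] v=[-0.2925]
Step 2: x=[11.2562] v=[-0.5834]
Step 3: x=[11.2127] v=[-0.8710]
Step 4: x=[11.1550] v=[-1.1537]
Step 5: x=[11.0835] v=[-1.4299]
Step 6: x=[10.9986] v=[-1.6980]
Step 7: x=[10.9008] v=[-1.9566]
Step 8: x=[10.7906] v=[-2.2042]
Step 9: x=[10.6686] v=[-2.4394]
Step 10: x=[10.5356] v=[-2.6609]
Step 11: x=[10.3922] v=[-2.8674]
Step 12: x=[10.2393] v=[-3.0578]
Step 13: x=[10.0778] v=[-3.2310]
Step 14: x=[9.9085] v=[-3.3860]
Step 15: x=[9.7324] v=[-3.5220]
Step 16: x=[9.5505] v=[-3.6381]
Step 17: x=[9.3638] v=[-3.7338]
Step 18: x=[9.1734] v=[-3.8085]
Step 19: x=[8.9803] v=[-3.8618]
Step 20: x=[8.7856] v=[-3.8933]
Step 21: x=[8.5905] v=[-3.9029]
Step 22: x=[8.3960] v=[-3.8906]
Step 23: x=[8.2032] v=[-3.8564]
Step 24: x=[8.0132] v=[-3.8005]
Step 25: x=[7.8270] v=[-3.7232]
Step 26: x=[7.6458] v=[-3.6250]
Step 27: x=[7.4705] v=[-3.5064]
Step 28: x=[7.3021] v=[-3.3681]
Step 29: x=[7.1416] v=[-3.2108]
Step 30: x=[6.9898] v=[-3.0355]
Step 31: x=[6.8476] v=[-2.8431]
Step 32: x=[6.7159] v=[-2.6347]
Step 33: x=[6.5953] v=[-2.4115]
Step 34: x=[6.4866] v=[-2.1747]
Step 35: x=[6.3903] v=[-1.9257]
Step 36: x=[6.3070] v=[-1.6659]
Step 37: x=[6.2372] v=[-1.3967]
Step 38: x=[6.1812] v=[-1.1196]
Step 39: x=[6.1394] v=[-0.8362]
Step 40: x=[6.1120] v=[-0.5481]
Step 41: x=[6.0992] v=[-0.2570]
Step 42: x=[6.1010] v=[0.0356]
First v>=0 after going negative at step 42, time=2.1000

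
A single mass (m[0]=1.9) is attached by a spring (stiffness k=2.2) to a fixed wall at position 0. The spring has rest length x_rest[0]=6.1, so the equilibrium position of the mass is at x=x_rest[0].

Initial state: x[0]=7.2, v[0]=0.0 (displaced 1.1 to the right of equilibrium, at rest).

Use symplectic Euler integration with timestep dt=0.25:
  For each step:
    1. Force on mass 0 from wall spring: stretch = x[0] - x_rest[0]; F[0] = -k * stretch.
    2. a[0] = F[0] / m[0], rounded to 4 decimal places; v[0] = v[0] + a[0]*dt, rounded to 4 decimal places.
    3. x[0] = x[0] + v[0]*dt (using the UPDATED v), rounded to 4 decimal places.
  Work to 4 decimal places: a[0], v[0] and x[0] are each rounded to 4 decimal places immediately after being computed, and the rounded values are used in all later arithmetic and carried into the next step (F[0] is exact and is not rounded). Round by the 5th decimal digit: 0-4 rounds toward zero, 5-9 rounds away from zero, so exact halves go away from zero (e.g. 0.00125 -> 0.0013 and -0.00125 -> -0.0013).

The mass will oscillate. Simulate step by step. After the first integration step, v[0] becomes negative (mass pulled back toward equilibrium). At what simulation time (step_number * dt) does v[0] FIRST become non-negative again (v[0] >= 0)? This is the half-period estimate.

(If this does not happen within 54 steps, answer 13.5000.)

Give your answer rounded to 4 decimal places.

Step 0: x=[7.2000] v=[0.0000]
Step 1: x=[7.1204] v=[-0.3184]
Step 2: x=[6.9670] v=[-0.6138]
Step 3: x=[6.7508] v=[-0.8648]
Step 4: x=[6.4875] v=[-1.0532]
Step 5: x=[6.1962] v=[-1.1654]
Step 6: x=[5.8979] v=[-1.1933]
Step 7: x=[5.6142] v=[-1.1348]
Step 8: x=[5.3657] v=[-0.9942]
Step 9: x=[5.1703] v=[-0.7817]
Step 10: x=[5.0422] v=[-0.5126]
Step 11: x=[4.9906] v=[-0.2064]
Step 12: x=[5.0193] v=[0.1148]
First v>=0 after going negative at step 12, time=3.0000

Answer: 3.0000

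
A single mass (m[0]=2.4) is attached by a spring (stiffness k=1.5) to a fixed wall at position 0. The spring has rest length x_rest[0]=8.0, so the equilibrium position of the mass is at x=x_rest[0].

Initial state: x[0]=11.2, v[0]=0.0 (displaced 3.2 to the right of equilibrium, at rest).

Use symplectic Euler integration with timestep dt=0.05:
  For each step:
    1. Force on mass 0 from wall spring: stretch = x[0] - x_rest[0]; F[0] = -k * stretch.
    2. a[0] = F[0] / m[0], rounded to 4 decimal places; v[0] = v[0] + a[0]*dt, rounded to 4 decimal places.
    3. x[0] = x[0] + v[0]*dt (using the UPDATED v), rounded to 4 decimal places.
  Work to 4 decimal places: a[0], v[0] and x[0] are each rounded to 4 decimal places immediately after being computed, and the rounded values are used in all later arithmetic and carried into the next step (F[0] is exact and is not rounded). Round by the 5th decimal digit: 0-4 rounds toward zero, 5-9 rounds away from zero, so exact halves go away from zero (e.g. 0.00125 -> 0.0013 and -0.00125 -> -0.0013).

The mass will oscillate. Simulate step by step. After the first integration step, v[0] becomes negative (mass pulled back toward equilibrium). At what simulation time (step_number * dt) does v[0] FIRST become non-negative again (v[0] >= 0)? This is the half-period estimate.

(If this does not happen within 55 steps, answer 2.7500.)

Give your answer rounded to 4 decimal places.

Step 0: x=[11.2000] v=[0.0000]
Step 1: x=[11.1950] v=[-0.1000]
Step 2: x=[11.1850] v=[-0.1998]
Step 3: x=[11.1700] v=[-0.2993]
Step 4: x=[11.1501] v=[-0.3984]
Step 5: x=[11.1253] v=[-0.4968]
Step 6: x=[11.0956] v=[-0.5945]
Step 7: x=[11.0610] v=[-0.6912]
Step 8: x=[11.0217] v=[-0.7869]
Step 9: x=[10.9776] v=[-0.8813]
Step 10: x=[10.9289] v=[-0.9744]
Step 11: x=[10.8756] v=[-1.0659]
Step 12: x=[10.8178] v=[-1.1558]
Step 13: x=[10.7556] v=[-1.2439]
Step 14: x=[10.6891] v=[-1.3300]
Step 15: x=[10.6184] v=[-1.4140]
Step 16: x=[10.5436] v=[-1.4958]
Step 17: x=[10.4648] v=[-1.5753]
Step 18: x=[10.3822] v=[-1.6523]
Step 19: x=[10.2959] v=[-1.7267]
Step 20: x=[10.2060] v=[-1.7984]
Step 21: x=[10.1126] v=[-1.8673]
Step 22: x=[10.0159] v=[-1.9333]
Step 23: x=[9.9161] v=[-1.9963]
Step 24: x=[9.8133] v=[-2.0562]
Step 25: x=[9.7077] v=[-2.1129]
Step 26: x=[9.5994] v=[-2.1663]
Step 27: x=[9.4886] v=[-2.2163]
Step 28: x=[9.3755] v=[-2.2628]
Step 29: x=[9.2602] v=[-2.3058]
Step 30: x=[9.1429] v=[-2.3452]
Step 31: x=[9.0239] v=[-2.3809]
Step 32: x=[8.9033] v=[-2.4129]
Step 33: x=[8.7812] v=[-2.4411]
Step 34: x=[8.6579] v=[-2.4655]
Step 35: x=[8.5336] v=[-2.4861]
Step 36: x=[8.4085] v=[-2.5028]
Step 37: x=[8.2827] v=[-2.5156]
Step 38: x=[8.1565] v=[-2.5244]
Step 39: x=[8.0300] v=[-2.5293]
Step 40: x=[7.9035] v=[-2.5302]
Step 41: x=[7.7771] v=[-2.5272]
Step 42: x=[7.6511] v=[-2.5202]
Step 43: x=[7.5256] v=[-2.5093]
Step 44: x=[7.4009] v=[-2.4945]
Step 45: x=[7.2771] v=[-2.4758]
Step 46: x=[7.1544] v=[-2.4532]
Step 47: x=[7.0331] v=[-2.4268]
Step 48: x=[6.9133] v=[-2.3966]
Step 49: x=[6.7952] v=[-2.3626]
Step 50: x=[6.6790] v=[-2.3250]
Step 51: x=[6.5648] v=[-2.2837]
Step 52: x=[6.4529] v=[-2.2389]
Step 53: x=[6.3434] v=[-2.1906]
Step 54: x=[6.2365] v=[-2.1388]
Step 55: x=[6.1323] v=[-2.0837]
v[0] did not become non-negative within 55 steps; using fallback time=2.7500

Answer: 2.7500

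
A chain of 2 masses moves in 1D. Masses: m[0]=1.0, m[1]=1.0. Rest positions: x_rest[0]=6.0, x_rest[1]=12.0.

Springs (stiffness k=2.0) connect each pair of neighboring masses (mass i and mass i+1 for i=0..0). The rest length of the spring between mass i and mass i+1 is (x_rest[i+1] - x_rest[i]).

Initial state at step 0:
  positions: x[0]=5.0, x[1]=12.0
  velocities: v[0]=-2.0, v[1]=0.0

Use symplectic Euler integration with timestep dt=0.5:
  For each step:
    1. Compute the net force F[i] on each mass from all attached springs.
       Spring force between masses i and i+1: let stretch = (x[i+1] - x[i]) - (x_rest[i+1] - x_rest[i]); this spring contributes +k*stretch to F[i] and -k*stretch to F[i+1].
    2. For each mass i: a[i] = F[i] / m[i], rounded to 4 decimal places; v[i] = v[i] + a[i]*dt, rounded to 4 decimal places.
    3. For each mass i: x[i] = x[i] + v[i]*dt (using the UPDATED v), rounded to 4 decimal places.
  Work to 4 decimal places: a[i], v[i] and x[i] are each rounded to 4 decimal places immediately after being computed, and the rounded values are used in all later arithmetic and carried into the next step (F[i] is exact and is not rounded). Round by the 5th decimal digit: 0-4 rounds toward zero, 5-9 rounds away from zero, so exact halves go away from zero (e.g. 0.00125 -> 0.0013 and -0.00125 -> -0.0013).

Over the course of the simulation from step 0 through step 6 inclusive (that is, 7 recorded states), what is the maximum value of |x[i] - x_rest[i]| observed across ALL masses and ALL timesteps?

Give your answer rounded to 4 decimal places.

Step 0: x=[5.0000 12.0000] v=[-2.0000 0.0000]
Step 1: x=[4.5000 11.5000] v=[-1.0000 -1.0000]
Step 2: x=[4.5000 10.5000] v=[0.0000 -2.0000]
Step 3: x=[4.5000 9.5000] v=[0.0000 -2.0000]
Step 4: x=[4.0000 9.0000] v=[-1.0000 -1.0000]
Step 5: x=[3.0000 9.0000] v=[-2.0000 0.0000]
Step 6: x=[2.0000 9.0000] v=[-2.0000 0.0000]
Max displacement = 4.0000

Answer: 4.0000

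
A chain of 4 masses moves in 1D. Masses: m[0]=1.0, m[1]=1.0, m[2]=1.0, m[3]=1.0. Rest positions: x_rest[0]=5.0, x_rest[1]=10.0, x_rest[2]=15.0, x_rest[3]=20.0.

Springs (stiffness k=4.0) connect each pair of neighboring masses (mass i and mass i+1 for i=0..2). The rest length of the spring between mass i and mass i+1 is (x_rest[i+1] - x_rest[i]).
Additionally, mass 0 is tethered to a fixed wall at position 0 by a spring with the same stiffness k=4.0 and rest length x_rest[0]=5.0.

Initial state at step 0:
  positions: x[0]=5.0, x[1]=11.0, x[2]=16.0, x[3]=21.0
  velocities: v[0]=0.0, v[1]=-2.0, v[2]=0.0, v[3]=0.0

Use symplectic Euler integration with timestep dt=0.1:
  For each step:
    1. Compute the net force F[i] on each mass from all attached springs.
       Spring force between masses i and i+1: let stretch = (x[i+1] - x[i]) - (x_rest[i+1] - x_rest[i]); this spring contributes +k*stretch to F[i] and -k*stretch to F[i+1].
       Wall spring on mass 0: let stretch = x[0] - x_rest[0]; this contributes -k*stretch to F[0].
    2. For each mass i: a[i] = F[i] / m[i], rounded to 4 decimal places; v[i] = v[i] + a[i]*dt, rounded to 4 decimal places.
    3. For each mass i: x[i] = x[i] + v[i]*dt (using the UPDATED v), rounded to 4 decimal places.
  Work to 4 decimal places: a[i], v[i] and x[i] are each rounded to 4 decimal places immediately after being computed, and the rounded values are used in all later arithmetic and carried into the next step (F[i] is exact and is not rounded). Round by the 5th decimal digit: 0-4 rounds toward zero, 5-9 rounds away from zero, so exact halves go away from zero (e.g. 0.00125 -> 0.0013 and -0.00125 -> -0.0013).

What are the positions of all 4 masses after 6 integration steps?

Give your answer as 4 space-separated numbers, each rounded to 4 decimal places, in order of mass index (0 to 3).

Step 0: x=[5.0000 11.0000 16.0000 21.0000] v=[0.0000 -2.0000 0.0000 0.0000]
Step 1: x=[5.0400 10.7600 16.0000 21.0000] v=[0.4000 -2.4000 0.0000 0.0000]
Step 2: x=[5.1072 10.5008 15.9904 21.0000] v=[0.6720 -2.5920 -0.0960 0.0000]
Step 3: x=[5.1859 10.2454 15.9616 20.9996] v=[0.7866 -2.5536 -0.2880 -0.0038]
Step 4: x=[5.2595 10.0163 15.9057 20.9977] v=[0.7360 -2.2909 -0.5593 -0.0190]
Step 5: x=[5.3130 9.8325 15.8179 20.9921] v=[0.5349 -1.8379 -0.8783 -0.0558]
Step 6: x=[5.3348 9.7074 15.6976 20.9796] v=[0.2175 -1.2515 -1.2028 -0.1255]

Answer: 5.3348 9.7074 15.6976 20.9796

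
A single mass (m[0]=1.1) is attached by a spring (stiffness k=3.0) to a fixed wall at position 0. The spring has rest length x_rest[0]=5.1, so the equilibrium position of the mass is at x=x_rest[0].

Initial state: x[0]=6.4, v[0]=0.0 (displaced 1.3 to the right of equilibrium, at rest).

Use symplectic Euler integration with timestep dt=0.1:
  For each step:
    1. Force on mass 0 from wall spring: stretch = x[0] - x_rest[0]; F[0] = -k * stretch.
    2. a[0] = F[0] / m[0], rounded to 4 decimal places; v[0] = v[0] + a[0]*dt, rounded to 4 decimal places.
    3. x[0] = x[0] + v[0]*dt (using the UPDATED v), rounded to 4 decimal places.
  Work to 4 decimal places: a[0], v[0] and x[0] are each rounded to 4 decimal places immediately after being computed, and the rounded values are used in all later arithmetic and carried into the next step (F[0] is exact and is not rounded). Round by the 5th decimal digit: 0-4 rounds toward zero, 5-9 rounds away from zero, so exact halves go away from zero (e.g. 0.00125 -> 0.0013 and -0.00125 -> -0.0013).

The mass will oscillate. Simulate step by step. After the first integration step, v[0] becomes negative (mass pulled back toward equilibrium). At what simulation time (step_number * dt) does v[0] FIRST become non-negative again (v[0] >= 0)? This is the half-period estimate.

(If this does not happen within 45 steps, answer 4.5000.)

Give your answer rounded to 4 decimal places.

Step 0: x=[6.4000] v=[0.0000]
Step 1: x=[6.3645] v=[-0.3546]
Step 2: x=[6.2946] v=[-0.6995]
Step 3: x=[6.1921] v=[-1.0253]
Step 4: x=[6.0598] v=[-1.3232]
Step 5: x=[5.9013] v=[-1.5850]
Step 6: x=[5.7210] v=[-1.8035]
Step 7: x=[5.5237] v=[-1.9729]
Step 8: x=[5.3149] v=[-2.0885]
Step 9: x=[5.1002] v=[-2.1471]
Step 10: x=[4.8855] v=[-2.1472]
Step 11: x=[4.6766] v=[-2.0887]
Step 12: x=[4.4793] v=[-1.9732]
Step 13: x=[4.2989] v=[-1.8039]
Step 14: x=[4.1404] v=[-1.5854]
Step 15: x=[4.0080] v=[-1.3237]
Step 16: x=[3.9054] v=[-1.0259]
Step 17: x=[3.8354] v=[-0.7001]
Step 18: x=[3.7999] v=[-0.3552]
Step 19: x=[3.7998] v=[-0.0006]
Step 20: x=[3.8352] v=[0.3540]
First v>=0 after going negative at step 20, time=2.0000

Answer: 2.0000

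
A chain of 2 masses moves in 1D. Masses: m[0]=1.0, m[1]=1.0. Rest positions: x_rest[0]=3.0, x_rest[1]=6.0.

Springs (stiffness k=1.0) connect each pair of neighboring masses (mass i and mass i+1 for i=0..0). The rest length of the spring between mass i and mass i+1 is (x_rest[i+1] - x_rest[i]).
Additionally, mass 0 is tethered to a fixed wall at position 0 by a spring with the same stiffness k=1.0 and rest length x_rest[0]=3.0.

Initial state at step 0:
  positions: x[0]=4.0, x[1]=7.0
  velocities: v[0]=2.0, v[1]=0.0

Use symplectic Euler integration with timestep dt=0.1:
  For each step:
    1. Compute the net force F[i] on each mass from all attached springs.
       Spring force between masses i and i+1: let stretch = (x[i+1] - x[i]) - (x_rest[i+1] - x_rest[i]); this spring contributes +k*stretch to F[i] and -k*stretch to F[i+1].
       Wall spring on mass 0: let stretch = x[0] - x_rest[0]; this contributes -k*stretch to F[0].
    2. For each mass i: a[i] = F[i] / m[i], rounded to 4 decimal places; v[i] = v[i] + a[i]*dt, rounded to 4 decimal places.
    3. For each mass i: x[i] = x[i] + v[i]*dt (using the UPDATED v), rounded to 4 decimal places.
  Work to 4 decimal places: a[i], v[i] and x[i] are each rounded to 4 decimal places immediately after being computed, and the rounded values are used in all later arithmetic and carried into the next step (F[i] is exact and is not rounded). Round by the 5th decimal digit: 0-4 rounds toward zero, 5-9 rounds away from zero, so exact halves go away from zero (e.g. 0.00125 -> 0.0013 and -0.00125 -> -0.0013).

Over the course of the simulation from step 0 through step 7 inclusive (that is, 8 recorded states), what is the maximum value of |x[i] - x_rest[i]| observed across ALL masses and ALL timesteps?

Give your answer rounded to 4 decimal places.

Answer: 1.9326

Derivation:
Step 0: x=[4.0000 7.0000] v=[2.0000 0.0000]
Step 1: x=[4.1900 7.0000] v=[1.9000 0.0000]
Step 2: x=[4.3662 7.0019] v=[1.7620 0.0190]
Step 3: x=[4.5251 7.0074] v=[1.5890 0.0554]
Step 4: x=[4.6636 7.0181] v=[1.3847 0.1072]
Step 5: x=[4.7790 7.0353] v=[1.1538 0.1718]
Step 6: x=[4.8692 7.0599] v=[0.9015 0.2462]
Step 7: x=[4.9326 7.0926] v=[0.6337 0.3271]
Max displacement = 1.9326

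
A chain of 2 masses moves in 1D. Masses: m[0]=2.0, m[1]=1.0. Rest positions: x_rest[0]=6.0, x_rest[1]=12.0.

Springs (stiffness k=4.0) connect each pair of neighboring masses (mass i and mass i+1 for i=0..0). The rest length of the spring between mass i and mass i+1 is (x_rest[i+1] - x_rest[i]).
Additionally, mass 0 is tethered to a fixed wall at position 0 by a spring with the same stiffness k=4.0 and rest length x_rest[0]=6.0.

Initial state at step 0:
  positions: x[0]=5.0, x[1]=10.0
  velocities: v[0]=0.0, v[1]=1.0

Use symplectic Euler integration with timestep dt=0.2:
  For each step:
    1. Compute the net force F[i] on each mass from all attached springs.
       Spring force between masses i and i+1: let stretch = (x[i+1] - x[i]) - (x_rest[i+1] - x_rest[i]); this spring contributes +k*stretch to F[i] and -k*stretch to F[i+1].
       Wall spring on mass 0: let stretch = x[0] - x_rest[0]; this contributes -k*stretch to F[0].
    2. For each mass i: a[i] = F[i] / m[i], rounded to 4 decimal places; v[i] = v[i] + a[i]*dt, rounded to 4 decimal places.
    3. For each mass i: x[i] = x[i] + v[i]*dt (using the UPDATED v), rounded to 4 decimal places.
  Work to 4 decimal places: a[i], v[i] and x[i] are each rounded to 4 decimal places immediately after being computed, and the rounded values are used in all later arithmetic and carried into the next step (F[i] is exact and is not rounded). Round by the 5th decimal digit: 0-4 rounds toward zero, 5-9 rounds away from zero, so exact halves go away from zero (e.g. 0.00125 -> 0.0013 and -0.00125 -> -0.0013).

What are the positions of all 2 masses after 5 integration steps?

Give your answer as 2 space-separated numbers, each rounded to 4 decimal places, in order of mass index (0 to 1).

Step 0: x=[5.0000 10.0000] v=[0.0000 1.0000]
Step 1: x=[5.0000 10.3600] v=[0.0000 1.8000]
Step 2: x=[5.0288 10.8224] v=[0.1440 2.3120]
Step 3: x=[5.1188 11.3178] v=[0.4499 2.4771]
Step 4: x=[5.2952 11.7814] v=[0.8820 2.3179]
Step 5: x=[5.5669 12.1672] v=[1.3584 1.9289]

Answer: 5.5669 12.1672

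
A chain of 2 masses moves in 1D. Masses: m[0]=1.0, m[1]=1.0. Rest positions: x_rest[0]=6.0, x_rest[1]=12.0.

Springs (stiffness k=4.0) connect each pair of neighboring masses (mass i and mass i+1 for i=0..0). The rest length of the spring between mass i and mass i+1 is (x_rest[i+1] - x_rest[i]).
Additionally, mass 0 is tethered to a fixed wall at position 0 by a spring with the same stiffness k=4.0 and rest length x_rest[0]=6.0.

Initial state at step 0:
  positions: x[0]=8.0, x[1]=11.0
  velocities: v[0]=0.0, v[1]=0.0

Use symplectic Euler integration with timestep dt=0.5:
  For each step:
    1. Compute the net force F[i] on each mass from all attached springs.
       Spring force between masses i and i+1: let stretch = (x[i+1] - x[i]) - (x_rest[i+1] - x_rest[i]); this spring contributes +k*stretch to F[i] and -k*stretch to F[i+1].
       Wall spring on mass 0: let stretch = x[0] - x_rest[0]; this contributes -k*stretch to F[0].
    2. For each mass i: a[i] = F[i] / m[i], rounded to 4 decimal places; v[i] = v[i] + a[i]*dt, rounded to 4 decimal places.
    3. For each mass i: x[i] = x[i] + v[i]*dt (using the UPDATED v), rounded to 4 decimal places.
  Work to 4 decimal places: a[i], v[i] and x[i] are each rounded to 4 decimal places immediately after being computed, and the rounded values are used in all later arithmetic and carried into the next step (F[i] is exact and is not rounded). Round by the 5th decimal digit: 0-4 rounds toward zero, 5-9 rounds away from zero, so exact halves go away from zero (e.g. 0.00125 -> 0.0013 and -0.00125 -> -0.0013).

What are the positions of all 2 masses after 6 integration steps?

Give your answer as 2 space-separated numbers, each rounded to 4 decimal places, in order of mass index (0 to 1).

Answer: 9.0000 10.0000

Derivation:
Step 0: x=[8.0000 11.0000] v=[0.0000 0.0000]
Step 1: x=[3.0000 14.0000] v=[-10.0000 6.0000]
Step 2: x=[6.0000 12.0000] v=[6.0000 -4.0000]
Step 3: x=[9.0000 10.0000] v=[6.0000 -4.0000]
Step 4: x=[4.0000 13.0000] v=[-10.0000 6.0000]
Step 5: x=[4.0000 13.0000] v=[0.0000 0.0000]
Step 6: x=[9.0000 10.0000] v=[10.0000 -6.0000]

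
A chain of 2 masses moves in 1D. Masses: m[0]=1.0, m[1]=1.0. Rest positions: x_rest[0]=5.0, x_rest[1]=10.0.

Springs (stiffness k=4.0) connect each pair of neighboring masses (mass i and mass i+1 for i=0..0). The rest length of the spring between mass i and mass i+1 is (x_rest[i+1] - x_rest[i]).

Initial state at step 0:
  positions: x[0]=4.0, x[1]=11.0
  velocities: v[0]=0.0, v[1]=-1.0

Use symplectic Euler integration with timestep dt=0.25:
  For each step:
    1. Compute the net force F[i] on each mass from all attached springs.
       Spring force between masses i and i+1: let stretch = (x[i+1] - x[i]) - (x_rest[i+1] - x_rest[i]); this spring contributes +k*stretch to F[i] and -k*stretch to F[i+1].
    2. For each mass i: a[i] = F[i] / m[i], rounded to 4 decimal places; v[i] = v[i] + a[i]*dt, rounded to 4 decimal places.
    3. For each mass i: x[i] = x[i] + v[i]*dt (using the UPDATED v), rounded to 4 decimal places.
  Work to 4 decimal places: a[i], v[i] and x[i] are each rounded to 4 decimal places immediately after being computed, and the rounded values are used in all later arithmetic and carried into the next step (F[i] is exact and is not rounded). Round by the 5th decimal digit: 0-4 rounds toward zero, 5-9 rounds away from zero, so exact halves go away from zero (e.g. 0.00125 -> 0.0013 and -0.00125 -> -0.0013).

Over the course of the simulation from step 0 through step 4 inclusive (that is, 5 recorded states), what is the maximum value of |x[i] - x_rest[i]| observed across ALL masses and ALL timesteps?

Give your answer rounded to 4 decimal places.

Step 0: x=[4.0000 11.0000] v=[0.0000 -1.0000]
Step 1: x=[4.5000 10.2500] v=[2.0000 -3.0000]
Step 2: x=[5.1875 9.3125] v=[2.7500 -3.7500]
Step 3: x=[5.6563 8.5938] v=[1.8750 -2.8750]
Step 4: x=[5.6094 8.3907] v=[-0.1875 -0.8125]
Max displacement = 1.6093

Answer: 1.6093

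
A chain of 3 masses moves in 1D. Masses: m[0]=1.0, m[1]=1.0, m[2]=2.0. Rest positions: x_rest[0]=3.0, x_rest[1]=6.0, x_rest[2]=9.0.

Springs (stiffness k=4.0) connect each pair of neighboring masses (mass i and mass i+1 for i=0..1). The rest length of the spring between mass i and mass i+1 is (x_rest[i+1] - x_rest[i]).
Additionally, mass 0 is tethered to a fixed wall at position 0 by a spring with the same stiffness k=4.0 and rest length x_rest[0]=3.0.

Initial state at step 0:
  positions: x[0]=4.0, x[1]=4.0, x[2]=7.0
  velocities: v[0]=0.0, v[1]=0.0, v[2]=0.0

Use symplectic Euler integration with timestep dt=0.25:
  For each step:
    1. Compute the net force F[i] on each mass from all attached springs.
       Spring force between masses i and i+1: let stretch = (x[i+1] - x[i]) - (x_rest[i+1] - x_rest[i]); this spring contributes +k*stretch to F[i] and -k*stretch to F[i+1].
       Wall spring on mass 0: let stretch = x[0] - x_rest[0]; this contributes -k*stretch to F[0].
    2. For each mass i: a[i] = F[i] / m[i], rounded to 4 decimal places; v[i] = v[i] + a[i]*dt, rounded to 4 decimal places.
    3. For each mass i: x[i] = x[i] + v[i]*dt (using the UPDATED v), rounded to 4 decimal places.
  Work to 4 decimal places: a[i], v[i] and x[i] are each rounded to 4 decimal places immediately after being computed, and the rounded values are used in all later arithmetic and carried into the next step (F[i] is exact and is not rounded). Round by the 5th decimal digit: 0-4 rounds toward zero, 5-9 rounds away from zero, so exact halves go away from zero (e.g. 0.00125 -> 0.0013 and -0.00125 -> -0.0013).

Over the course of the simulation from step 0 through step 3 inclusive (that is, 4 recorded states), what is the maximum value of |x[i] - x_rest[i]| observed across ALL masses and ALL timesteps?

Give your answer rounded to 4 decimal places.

Step 0: x=[4.0000 4.0000 7.0000] v=[0.0000 0.0000 0.0000]
Step 1: x=[3.0000 4.7500 7.0000] v=[-4.0000 3.0000 0.0000]
Step 2: x=[1.6875 5.6250 7.0938] v=[-5.2500 3.5000 0.3750]
Step 3: x=[0.9375 5.8828 7.3790] v=[-3.0000 1.0313 1.1406]
Max displacement = 2.0625

Answer: 2.0625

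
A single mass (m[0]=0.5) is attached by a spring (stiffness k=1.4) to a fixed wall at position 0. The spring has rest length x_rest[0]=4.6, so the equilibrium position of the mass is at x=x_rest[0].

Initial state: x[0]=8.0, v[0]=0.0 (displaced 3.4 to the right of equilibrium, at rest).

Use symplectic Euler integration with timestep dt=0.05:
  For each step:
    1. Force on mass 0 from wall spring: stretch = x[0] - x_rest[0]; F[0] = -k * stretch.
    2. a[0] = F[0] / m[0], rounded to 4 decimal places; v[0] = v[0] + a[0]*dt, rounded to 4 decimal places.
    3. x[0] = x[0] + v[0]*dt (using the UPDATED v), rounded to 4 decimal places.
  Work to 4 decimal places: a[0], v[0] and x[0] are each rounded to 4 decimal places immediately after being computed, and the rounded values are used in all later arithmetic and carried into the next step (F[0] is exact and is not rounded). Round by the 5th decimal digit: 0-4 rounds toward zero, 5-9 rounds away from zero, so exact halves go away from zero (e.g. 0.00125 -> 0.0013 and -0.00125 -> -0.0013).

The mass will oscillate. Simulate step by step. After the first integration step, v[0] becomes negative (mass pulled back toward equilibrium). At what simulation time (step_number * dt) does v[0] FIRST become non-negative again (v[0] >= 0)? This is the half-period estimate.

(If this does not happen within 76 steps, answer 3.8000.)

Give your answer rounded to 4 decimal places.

Answer: 1.9000

Derivation:
Step 0: x=[8.0000] v=[0.0000]
Step 1: x=[7.9762] v=[-0.4760]
Step 2: x=[7.9288] v=[-0.9487]
Step 3: x=[7.8581] v=[-1.4147]
Step 4: x=[7.7646] v=[-1.8708]
Step 5: x=[7.6489] v=[-2.3138]
Step 6: x=[7.5119] v=[-2.7406]
Step 7: x=[7.3545] v=[-3.1483]
Step 8: x=[7.1778] v=[-3.5339]
Step 9: x=[6.9831] v=[-3.8948]
Step 10: x=[6.7717] v=[-4.2284]
Step 11: x=[6.5451] v=[-4.5324]
Step 12: x=[6.3049] v=[-4.8047]
Step 13: x=[6.0527] v=[-5.0434]
Step 14: x=[5.7904] v=[-5.2468]
Step 15: x=[5.5197] v=[-5.4135]
Step 16: x=[5.2426] v=[-5.5423]
Step 17: x=[4.9610] v=[-5.6323]
Step 18: x=[4.6769] v=[-5.6828]
Step 19: x=[4.3922] v=[-5.6936]
Step 20: x=[4.1090] v=[-5.6645]
Step 21: x=[3.8292] v=[-5.5958]
Step 22: x=[3.5548] v=[-5.4879]
Step 23: x=[3.2877] v=[-5.3416]
Step 24: x=[3.0298] v=[-5.1579]
Step 25: x=[2.7829] v=[-4.9381]
Step 26: x=[2.5487] v=[-4.6837]
Step 27: x=[2.3289] v=[-4.3965]
Step 28: x=[2.1250] v=[-4.0785]
Step 29: x=[1.9384] v=[-3.7320]
Step 30: x=[1.7704] v=[-3.3594]
Step 31: x=[1.6222] v=[-2.9633]
Step 32: x=[1.4949] v=[-2.5464]
Step 33: x=[1.3893] v=[-2.1117]
Step 34: x=[1.3062] v=[-1.6622]
Step 35: x=[1.2461] v=[-1.2011]
Step 36: x=[1.2095] v=[-0.7316]
Step 37: x=[1.1967] v=[-0.2569]
Step 38: x=[1.2077] v=[0.2196]
First v>=0 after going negative at step 38, time=1.9000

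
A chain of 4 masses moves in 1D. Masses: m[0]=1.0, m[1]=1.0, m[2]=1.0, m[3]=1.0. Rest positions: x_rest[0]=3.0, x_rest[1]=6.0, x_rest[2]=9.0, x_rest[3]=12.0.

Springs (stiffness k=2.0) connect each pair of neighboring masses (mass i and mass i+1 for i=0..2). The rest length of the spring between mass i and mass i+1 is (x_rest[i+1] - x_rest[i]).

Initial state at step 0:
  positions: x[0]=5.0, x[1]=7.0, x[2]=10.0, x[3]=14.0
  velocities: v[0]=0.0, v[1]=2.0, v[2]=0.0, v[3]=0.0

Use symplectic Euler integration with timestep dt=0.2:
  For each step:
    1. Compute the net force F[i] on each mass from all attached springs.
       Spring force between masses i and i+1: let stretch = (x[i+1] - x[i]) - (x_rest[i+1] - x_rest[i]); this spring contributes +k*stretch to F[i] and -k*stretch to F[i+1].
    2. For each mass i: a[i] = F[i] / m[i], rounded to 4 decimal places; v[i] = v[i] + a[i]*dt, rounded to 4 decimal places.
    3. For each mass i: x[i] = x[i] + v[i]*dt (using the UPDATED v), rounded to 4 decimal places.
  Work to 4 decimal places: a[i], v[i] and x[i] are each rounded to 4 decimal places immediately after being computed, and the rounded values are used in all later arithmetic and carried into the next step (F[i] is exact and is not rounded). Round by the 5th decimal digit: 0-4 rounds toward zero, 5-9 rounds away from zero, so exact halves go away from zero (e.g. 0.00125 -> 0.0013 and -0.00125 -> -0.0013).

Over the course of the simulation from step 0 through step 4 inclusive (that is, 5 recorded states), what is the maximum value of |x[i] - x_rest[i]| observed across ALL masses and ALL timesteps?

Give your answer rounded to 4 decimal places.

Answer: 2.6703

Derivation:
Step 0: x=[5.0000 7.0000 10.0000 14.0000] v=[0.0000 2.0000 0.0000 0.0000]
Step 1: x=[4.9200 7.4800 10.0800 13.9200] v=[-0.4000 2.4000 0.4000 -0.4000]
Step 2: x=[4.8048 7.9632 10.2592 13.7728] v=[-0.5760 2.4160 0.8960 -0.7360]
Step 3: x=[4.7023 8.3774 10.5358 13.5845] v=[-0.5126 2.0710 1.3830 -0.9414]
Step 4: x=[4.6538 8.6703 10.8836 13.3923] v=[-0.2426 1.4643 1.7391 -0.9609]
Max displacement = 2.6703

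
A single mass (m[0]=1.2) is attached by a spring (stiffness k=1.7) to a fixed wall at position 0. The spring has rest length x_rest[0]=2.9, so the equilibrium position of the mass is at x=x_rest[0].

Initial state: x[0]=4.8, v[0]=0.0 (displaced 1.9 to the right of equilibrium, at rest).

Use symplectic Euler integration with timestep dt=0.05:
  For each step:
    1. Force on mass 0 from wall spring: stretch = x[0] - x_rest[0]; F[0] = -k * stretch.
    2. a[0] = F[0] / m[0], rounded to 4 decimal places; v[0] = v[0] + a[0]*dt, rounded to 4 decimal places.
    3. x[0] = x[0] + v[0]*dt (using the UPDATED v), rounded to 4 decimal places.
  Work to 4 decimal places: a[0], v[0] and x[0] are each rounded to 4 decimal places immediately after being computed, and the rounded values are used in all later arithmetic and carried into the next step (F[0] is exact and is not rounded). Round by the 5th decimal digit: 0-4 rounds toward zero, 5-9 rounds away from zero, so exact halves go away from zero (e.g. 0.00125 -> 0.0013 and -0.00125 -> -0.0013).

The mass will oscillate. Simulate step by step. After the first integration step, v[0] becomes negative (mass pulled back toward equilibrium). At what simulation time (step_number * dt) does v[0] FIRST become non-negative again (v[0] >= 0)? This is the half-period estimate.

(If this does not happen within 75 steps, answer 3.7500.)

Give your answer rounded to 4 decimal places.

Step 0: x=[4.8000] v=[0.0000]
Step 1: x=[4.7933] v=[-0.1346]
Step 2: x=[4.7799] v=[-0.2687]
Step 3: x=[4.7598] v=[-0.4019]
Step 4: x=[4.7331] v=[-0.5336]
Step 5: x=[4.6999] v=[-0.6634]
Step 6: x=[4.6604] v=[-0.7909]
Step 7: x=[4.6146] v=[-0.9156]
Step 8: x=[4.5627] v=[-1.0371]
Step 9: x=[4.5050] v=[-1.1549]
Step 10: x=[4.4416] v=[-1.2686]
Step 11: x=[4.3727] v=[-1.3778]
Step 12: x=[4.2986] v=[-1.4821]
Step 13: x=[4.2195] v=[-1.5812]
Step 14: x=[4.1358] v=[-1.6747]
Step 15: x=[4.0477] v=[-1.7622]
Step 16: x=[3.9555] v=[-1.8435]
Step 17: x=[3.8596] v=[-1.9183]
Step 18: x=[3.7603] v=[-1.9863]
Step 19: x=[3.6579] v=[-2.0472]
Step 20: x=[3.5529] v=[-2.1009]
Step 21: x=[3.4455] v=[-2.1471]
Step 22: x=[3.3362] v=[-2.1857]
Step 23: x=[3.2254] v=[-2.2166]
Step 24: x=[3.1134] v=[-2.2397]
Step 25: x=[3.0007] v=[-2.2548]
Step 26: x=[2.8876] v=[-2.2619]
Step 27: x=[2.7746] v=[-2.2610]
Step 28: x=[2.6620] v=[-2.2521]
Step 29: x=[2.5502] v=[-2.2352]
Step 30: x=[2.4397] v=[-2.2104]
Step 31: x=[2.3308] v=[-2.1778]
Step 32: x=[2.2239] v=[-2.1375]
Step 33: x=[2.1194] v=[-2.0896]
Step 34: x=[2.0177] v=[-2.0343]
Step 35: x=[1.9191] v=[-1.9718]
Step 36: x=[1.8240] v=[-1.9023]
Step 37: x=[1.7327] v=[-1.8261]
Step 38: x=[1.6455] v=[-1.7434]
Step 39: x=[1.5628] v=[-1.6545]
Step 40: x=[1.4848] v=[-1.5598]
Step 41: x=[1.4118] v=[-1.4596]
Step 42: x=[1.3441] v=[-1.3542]
Step 43: x=[1.2819] v=[-1.2440]
Step 44: x=[1.2254] v=[-1.1294]
Step 45: x=[1.1749] v=[-1.0108]
Step 46: x=[1.1305] v=[-0.8886]
Step 47: x=[1.0923] v=[-0.7633]
Step 48: x=[1.0605] v=[-0.6353]
Step 49: x=[1.0353] v=[-0.5050]
Step 50: x=[1.0167] v=[-0.3729]
Step 51: x=[1.0047] v=[-0.2395]
Step 52: x=[0.9994] v=[-0.1053]
Step 53: x=[1.0009] v=[0.0293]
First v>=0 after going negative at step 53, time=2.6500

Answer: 2.6500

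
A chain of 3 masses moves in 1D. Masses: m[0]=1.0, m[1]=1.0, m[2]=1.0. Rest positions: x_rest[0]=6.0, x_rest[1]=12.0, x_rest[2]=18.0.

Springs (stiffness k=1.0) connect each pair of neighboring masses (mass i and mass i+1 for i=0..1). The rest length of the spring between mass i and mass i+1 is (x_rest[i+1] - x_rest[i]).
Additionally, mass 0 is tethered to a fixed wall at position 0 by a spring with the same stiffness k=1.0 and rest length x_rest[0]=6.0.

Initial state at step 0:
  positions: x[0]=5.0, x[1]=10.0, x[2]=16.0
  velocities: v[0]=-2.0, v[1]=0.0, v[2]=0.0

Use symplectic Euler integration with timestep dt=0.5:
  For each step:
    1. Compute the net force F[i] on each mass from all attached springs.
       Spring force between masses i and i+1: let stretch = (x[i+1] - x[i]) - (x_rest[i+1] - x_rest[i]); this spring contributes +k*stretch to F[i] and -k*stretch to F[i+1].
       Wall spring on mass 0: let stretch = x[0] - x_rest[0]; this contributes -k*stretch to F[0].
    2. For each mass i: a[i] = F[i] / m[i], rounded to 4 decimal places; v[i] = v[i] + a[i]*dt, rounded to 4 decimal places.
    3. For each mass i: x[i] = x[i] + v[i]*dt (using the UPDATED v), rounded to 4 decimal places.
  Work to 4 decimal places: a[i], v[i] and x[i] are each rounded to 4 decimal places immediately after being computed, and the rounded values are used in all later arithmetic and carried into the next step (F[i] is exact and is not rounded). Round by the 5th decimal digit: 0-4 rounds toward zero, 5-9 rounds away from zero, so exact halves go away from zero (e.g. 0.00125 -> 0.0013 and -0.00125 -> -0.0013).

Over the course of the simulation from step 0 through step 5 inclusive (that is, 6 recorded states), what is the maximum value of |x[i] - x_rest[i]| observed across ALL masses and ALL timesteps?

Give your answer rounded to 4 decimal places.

Step 0: x=[5.0000 10.0000 16.0000] v=[-2.0000 0.0000 0.0000]
Step 1: x=[4.0000 10.2500 16.0000] v=[-2.0000 0.5000 0.0000]
Step 2: x=[3.5625 10.3750 16.0625] v=[-0.8750 0.2500 0.1250]
Step 3: x=[3.9375 10.2188 16.2032] v=[0.7500 -0.3125 0.2813]
Step 4: x=[4.8985 9.9883 16.3478] v=[1.9219 -0.4610 0.2891]
Step 5: x=[5.9073 10.0753 16.4025] v=[2.0176 0.1739 0.1094]
Max displacement = 2.4375

Answer: 2.4375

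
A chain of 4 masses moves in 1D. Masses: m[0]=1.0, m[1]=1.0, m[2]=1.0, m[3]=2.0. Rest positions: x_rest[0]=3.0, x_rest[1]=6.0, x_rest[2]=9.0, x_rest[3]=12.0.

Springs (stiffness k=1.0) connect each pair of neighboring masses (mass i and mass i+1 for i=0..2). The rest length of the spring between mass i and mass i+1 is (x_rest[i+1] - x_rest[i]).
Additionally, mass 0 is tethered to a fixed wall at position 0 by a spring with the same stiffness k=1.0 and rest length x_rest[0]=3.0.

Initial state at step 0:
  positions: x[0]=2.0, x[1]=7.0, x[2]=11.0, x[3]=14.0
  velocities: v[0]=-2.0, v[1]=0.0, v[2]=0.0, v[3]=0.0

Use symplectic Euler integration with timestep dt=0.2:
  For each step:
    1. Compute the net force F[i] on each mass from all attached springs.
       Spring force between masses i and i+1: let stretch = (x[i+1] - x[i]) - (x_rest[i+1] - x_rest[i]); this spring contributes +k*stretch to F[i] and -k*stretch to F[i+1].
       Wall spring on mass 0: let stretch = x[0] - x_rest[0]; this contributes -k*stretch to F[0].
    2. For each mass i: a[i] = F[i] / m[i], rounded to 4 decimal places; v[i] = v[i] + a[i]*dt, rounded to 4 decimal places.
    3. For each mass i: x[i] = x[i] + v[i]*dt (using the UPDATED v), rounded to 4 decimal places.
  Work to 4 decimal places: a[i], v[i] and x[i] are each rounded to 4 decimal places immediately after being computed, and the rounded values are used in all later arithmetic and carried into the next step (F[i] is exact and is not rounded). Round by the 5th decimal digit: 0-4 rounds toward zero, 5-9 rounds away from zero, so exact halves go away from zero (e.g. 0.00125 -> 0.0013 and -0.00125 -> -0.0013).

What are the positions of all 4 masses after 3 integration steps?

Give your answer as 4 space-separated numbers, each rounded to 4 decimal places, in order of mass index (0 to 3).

Step 0: x=[2.0000 7.0000 11.0000 14.0000] v=[-2.0000 0.0000 0.0000 0.0000]
Step 1: x=[1.7200 6.9600 10.9600 14.0000] v=[-1.4000 -0.2000 -0.2000 0.0000]
Step 2: x=[1.5808 6.8704 10.8816 13.9992] v=[-0.6960 -0.4480 -0.3920 -0.0040]
Step 3: x=[1.5900 6.7297 10.7675 13.9960] v=[0.0458 -0.7037 -0.5707 -0.0158]

Answer: 1.5900 6.7297 10.7675 13.9960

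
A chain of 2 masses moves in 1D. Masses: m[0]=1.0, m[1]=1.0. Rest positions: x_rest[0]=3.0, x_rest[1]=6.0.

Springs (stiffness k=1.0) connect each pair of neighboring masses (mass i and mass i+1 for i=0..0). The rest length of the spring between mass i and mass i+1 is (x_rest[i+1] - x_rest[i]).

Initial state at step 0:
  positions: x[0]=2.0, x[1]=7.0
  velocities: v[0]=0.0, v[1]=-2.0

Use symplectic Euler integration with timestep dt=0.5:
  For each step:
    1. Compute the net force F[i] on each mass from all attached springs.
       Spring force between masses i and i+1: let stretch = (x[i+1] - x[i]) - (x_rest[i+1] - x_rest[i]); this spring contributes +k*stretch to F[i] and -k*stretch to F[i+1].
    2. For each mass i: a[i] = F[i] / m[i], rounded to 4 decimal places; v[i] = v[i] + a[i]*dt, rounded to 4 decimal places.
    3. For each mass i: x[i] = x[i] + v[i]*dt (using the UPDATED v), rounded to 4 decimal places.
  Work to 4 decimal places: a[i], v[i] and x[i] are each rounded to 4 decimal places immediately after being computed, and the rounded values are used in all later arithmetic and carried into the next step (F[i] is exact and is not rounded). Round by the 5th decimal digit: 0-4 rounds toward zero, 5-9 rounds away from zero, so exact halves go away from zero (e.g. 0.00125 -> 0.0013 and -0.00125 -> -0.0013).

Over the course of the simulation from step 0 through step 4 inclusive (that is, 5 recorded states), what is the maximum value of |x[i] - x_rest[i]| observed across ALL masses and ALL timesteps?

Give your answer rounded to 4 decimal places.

Step 0: x=[2.0000 7.0000] v=[0.0000 -2.0000]
Step 1: x=[2.5000 5.5000] v=[1.0000 -3.0000]
Step 2: x=[3.0000 4.0000] v=[1.0000 -3.0000]
Step 3: x=[3.0000 3.0000] v=[0.0000 -2.0000]
Step 4: x=[2.2500 2.7500] v=[-1.5000 -0.5000]
Max displacement = 3.2500

Answer: 3.2500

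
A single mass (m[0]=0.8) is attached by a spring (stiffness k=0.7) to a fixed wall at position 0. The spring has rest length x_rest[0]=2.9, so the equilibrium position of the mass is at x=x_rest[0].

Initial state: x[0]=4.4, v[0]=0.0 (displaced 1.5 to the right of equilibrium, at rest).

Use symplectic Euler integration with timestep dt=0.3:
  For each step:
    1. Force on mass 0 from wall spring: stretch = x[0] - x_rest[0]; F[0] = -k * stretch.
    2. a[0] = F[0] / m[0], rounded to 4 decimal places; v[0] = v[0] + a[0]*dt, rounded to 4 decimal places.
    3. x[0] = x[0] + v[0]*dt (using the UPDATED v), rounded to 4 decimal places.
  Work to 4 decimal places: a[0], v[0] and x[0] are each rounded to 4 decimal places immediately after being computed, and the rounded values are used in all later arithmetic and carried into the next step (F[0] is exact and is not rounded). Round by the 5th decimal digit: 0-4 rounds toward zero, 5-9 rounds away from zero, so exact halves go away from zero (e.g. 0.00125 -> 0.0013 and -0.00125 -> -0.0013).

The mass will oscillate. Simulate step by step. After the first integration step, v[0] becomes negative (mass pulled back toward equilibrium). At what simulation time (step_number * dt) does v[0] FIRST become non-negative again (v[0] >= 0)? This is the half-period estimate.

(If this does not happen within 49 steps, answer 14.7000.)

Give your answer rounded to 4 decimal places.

Step 0: x=[4.4000] v=[0.0000]
Step 1: x=[4.2819] v=[-0.3938]
Step 2: x=[4.0549] v=[-0.7566]
Step 3: x=[3.7370] v=[-1.0598]
Step 4: x=[3.3532] v=[-1.2795]
Step 5: x=[2.9337] v=[-1.3985]
Step 6: x=[2.5115] v=[-1.4074]
Step 7: x=[2.1199] v=[-1.3054]
Step 8: x=[1.7897] v=[-1.1006]
Step 9: x=[1.5469] v=[-0.8092]
Step 10: x=[1.4107] v=[-0.4540]
Step 11: x=[1.3918] v=[-0.0631]
Step 12: x=[1.4916] v=[0.3328]
First v>=0 after going negative at step 12, time=3.6000

Answer: 3.6000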